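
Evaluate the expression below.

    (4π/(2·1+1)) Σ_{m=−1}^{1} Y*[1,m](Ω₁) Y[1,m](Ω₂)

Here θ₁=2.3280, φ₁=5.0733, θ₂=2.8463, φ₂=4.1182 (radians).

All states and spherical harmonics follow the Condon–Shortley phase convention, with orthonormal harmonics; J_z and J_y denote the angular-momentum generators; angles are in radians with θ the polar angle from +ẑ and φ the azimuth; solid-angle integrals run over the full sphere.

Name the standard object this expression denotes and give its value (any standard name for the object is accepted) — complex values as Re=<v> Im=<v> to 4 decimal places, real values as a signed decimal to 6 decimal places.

Legendre polynomial (addition theorem), +0.779309

This sum is the spherical-harmonic addition theorem: it equals the Legendre polynomial P_l(cos γ) of the angle γ between the two directions.
Summing Y*_{l m}(θ₁,φ₁)·Y_{l m}(θ₂,φ₂) over m ∈ [−1, 1]; prefactor 4π/(2·1+1) = 4.188790:
  [-1]  conj(Y_{1,-1})(Ω₁) = (0.088667, -0.234915) ; Y_{1,-1}(Ω₂) = (-0.056289, 0.083312) ; Δ = (0.014580, 0.020610)
  [+0]  conj(Y_{1,0})(Ω₁) = (-0.335617, -0.000000) ; Y_{1,0}(Ω₂) = (-0.467454, 0.000000) ; Δ = (0.156886, 0.000000)
  [+1]  conj(Y_{1,1})(Ω₁) = (-0.088667, -0.234915) ; Y_{1,1}(Ω₂) = (0.056289, 0.083312) ; Δ = (0.014580, -0.020610)
Accumulated sum (0.186046, 0.000000); after 4π/(2l+1) scaling, (0.779309, 0.000000) ⇒ P_1 = 0.779309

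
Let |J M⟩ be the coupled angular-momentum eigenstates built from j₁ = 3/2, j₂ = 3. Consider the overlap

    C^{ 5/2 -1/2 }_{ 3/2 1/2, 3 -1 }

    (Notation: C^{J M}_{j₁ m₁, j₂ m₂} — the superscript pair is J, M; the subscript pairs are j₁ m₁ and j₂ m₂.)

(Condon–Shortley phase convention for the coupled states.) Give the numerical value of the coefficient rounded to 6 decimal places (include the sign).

√[6·2!1!4!/8! · 2!1!2!4!2!3!] = √(288/35)
  +(−1)^0/∏(0,2,1,2,0,2)! = 1/8  (running 1/8)
  +(−1)^1/∏(1,1,0,1,1,3)! = -1/6  (running -1/24)
⟨..|..⟩ = √(288/35)·(-1/24) = -0.119523

−√(1/70) ≈ -0.119523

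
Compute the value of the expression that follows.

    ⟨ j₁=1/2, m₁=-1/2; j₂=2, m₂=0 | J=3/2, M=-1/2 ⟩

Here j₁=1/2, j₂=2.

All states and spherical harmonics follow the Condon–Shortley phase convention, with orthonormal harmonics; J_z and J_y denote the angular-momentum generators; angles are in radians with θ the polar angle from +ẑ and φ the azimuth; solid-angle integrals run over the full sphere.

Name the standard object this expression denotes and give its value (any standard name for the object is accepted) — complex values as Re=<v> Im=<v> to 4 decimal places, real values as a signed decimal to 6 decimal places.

This is a Clebsch–Gordan (vector-coupling) coefficient.
triangle: 1!×0!×3!/5! = 6/120
(j±m)!: 0!×1!×2!×2!×1!×2! = 8
prefactor² = (2J+1)×Δ×N² = 8/5
  k=1: −1/(1!×0!×0!×1!×0!×2!) = -1/2
Σ = -1/2  ⇒  CG² = 8/5×(-1/2)² = 2/5
CG = −√(2/5) = -0.632456

Clebsch–Gordan coefficient, −√(2/5) ≈ -0.632456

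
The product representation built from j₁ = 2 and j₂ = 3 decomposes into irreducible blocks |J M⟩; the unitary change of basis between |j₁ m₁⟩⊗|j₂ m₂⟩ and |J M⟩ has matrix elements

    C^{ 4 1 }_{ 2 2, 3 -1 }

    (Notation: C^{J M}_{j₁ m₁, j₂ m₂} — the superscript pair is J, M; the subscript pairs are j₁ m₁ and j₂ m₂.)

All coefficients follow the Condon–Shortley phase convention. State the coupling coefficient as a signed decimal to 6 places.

+√(2/7) ≈ +0.534522

√[9·1!3!5!/10! · 4!0!2!4!5!3!] = √(10368/7)
  +(−1)^0/∏(0,1,0,2,3,3)! = 1/72  (running 1/72)
⟨..|..⟩ = √(10368/7)·(1/72) = +0.534522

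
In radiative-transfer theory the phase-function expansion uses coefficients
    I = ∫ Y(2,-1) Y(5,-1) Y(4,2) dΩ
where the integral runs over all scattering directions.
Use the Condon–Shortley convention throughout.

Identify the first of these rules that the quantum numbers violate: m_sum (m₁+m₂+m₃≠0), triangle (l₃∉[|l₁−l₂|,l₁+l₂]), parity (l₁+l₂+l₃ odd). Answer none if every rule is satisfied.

azimuthal sum: -1 − 1 + 2 = 0  ✓
3 ≤ 4 ≤ 7 (triangle on l)  ✓
L = 2 + 5 + 4 = 11 (odd)  ✗

parity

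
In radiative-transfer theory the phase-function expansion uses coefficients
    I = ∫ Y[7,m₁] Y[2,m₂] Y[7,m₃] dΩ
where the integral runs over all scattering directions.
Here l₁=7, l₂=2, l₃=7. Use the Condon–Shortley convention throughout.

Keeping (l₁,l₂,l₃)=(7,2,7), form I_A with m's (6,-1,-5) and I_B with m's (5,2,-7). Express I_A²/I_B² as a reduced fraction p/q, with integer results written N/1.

Same 7,2,7: normalisation and zero-m 3j drop out of the ratio.
A: Δ: 2! 12! 2! / 17! → 1/185640; sum: t=0:+1/79833600 t=1:−1/958003200 = 1/87091200; 3j²(7 2 7; 6 -1 -5) = Δ·Π!·Σ² = 121/4760  (sign +1)
B: Δ: 2! 12! 2! / 17! → 1/185640; sum: t=2:+1/1916006400 = 1/1916006400; 3j²(7 2 7; 5 2 -7) = Δ·Π!·Σ² = 1/340  (sign +1)
I_A²/I_B² = (121/4760)/(1/340) = 121/14

121/14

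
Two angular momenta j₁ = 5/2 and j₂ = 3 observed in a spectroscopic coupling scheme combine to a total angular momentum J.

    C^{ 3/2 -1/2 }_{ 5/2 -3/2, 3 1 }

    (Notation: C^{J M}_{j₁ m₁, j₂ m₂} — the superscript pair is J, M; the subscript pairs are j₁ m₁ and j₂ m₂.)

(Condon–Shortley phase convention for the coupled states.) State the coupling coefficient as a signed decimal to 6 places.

-0.483046  (= −√(7/30))

triangle: 4!*1!*2!/8! = 48/40320
(j±m)!: 1!*4!*4!*2!*1!*2! = 2304
prefactor² = (2J+1)*Δ*N² = 384/35
  k=3: −1/(3!*1!*1!*1!*0!*1!) = -1/6
  k=4: +1/(4!*0!*0!*0!*1!*2!) = 1/48
Σ = -7/48  ⇒  CG² = 384/35*(-7/48)² = 7/30
CG = −√(7/30) = -0.483046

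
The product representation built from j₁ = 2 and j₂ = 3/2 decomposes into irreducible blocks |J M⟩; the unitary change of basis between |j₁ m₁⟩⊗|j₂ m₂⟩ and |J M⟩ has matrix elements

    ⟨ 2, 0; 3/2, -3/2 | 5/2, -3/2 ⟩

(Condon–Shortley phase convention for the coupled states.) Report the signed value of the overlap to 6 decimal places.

√[6·1!3!2!/7! · 2!2!0!3!1!4!] = √(288/35)
  +(−1)^0/∏(0,1,2,0,1,2)! = 1/4  (running 1/4)
⟨..|..⟩ = √(288/35)·(1/4) = +0.717137

+0.717137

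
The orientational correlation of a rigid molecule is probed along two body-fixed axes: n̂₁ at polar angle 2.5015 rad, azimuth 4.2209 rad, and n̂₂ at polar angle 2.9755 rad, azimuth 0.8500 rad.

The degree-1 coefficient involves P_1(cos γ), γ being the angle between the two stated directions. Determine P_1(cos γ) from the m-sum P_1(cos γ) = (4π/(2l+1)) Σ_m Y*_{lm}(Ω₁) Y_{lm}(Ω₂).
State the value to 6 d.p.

0.694841

Expand P_1 via completeness: Σ_{m} conj(Y_{1,m}) at Ω₁ times Y_{1,m} at Ω₂ —
  [-1]  conj(Y_{1,-1})(Ω₁) = -0.097386-0.181927i ; Y_{1,-1}(Ω₂) = +0.037699-0.042914i ; Δ = -0.011478-0.002679i
  [+0]  conj(Y_{1,0})(Ω₁) = -0.391879-0.000000i ; Y_{1,0}(Ω₂) = -0.481879+0.000000i ; Δ = +0.188838+0.000000i
  [+1]  conj(Y_{1,1})(Ω₁) = +0.097386-0.181927i ; Y_{1,1}(Ω₂) = -0.037699-0.042914i ; Δ = -0.011478+0.002679i
Accumulated sum +0.165881+0.000000i; after 4π/(2l+1) scaling, +0.694841+0.000000i ⇒ P_1 = 0.694841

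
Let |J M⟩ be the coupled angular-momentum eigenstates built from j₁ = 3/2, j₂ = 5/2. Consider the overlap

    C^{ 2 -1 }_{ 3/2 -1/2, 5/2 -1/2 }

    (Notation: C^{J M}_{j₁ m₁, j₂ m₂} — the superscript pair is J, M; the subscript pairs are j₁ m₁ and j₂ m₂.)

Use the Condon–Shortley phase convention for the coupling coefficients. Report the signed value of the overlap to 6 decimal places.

−√(25/84) ≈ -0.545545

√[5·2!1!3!/7! · 1!2!2!3!1!3!] = √(12/7)
  +(−1)^1/∏(1,1,1,1,0,2)! = -1/2  (running -1/2)
  +(−1)^2/∏(2,0,0,0,1,3)! = 1/12  (running -5/12)
⟨..|..⟩ = √(12/7)·(-5/12) = -0.545545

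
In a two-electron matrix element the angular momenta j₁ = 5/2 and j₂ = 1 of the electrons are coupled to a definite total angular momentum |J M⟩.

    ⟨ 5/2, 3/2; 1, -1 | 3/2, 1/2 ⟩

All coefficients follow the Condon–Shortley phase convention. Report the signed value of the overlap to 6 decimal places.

+0.632456

triangle: 2!×3!×0!/6! = 12/720
(j±m)!: 4!×1!×0!×2!×2!×1! = 96
prefactor² = (2J+1)×Δ×N² = 32/5
  k=0: +1/(0!×2!×1!×0!×2!×0!) = 1/4
Σ = 1/4  ⇒  CG² = 32/5×(1/4)² = 2/5
CG = +√(2/5) = +0.632456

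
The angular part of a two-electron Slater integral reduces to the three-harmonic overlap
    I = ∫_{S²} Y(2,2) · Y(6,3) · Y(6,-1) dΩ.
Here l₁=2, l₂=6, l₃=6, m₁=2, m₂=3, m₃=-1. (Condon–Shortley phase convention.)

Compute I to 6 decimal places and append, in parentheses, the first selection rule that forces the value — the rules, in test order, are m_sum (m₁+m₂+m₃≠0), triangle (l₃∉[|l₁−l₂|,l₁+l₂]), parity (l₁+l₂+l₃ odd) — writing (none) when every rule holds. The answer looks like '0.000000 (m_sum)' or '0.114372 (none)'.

Σmᵢ = 4 ≠ 0, so the φ-integral vanishes; I = 0

0.000000 (m_sum)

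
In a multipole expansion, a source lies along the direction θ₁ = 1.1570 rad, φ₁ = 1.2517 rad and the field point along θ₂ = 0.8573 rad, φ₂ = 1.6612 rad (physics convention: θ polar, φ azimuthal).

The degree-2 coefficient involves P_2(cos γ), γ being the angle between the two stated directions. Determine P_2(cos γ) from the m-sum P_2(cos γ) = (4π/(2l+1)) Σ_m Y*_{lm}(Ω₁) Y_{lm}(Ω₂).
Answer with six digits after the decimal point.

Term-by-term m-sum for l=2 (normalisation 4π/5 = 2.513274):
  [-2]  conj(Y_{2,-2})(Ω₁) = -0.260086+0.192916i ; Y_{2,-2}(Ω₂) = -0.217216+0.039708i ; Δ = +0.048835-0.052232i
  [-1]  conj(Y_{2,-1})(Ω₁) = +0.089224+0.270058i ; Y_{2,-1}(Ω₂) = -0.034513-0.380726i ; Δ = +0.099739-0.043290i
  [+0]  conj(Y_{2,0})(Ω₁) = -0.162419-0.000000i ; Y_{2,0}(Ω₂) = +0.089898+0.000000i ; Δ = -0.014601-0.000000i
  [+1]  conj(Y_{2,1})(Ω₁) = -0.089224+0.270058i ; Y_{2,1}(Ω₂) = +0.034513-0.380726i ; Δ = +0.099739+0.043290i
  [+2]  conj(Y_{2,2})(Ω₁) = -0.260086-0.192916i ; Y_{2,2}(Ω₂) = -0.217216-0.039708i ; Δ = +0.048835+0.052232i
Accumulated sum +0.282545-0.000000i; after 4π/(2l+1) scaling, +0.710114-0.000000i ⇒ P_2 = 0.710114

0.710114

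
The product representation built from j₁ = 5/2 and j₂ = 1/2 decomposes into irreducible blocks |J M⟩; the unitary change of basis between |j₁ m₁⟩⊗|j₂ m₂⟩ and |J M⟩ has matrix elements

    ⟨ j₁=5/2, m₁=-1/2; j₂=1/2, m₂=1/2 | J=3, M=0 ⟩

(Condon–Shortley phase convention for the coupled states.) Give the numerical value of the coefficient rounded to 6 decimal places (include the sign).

triangle: 0!*5!*1!/7! = 120/5040
(j±m)!: 2!*3!*1!*0!*3!*3! = 432
prefactor² = (2J+1)*Δ*N² = 72
  k=0: +1/(0!*0!*3!*1!*2!*0!) = 1/12
Σ = 1/12  ⇒  CG² = 72*(1/12)² = 1/2
CG = +√(1/2) = +0.707107

+0.707107  (= +√(1/2))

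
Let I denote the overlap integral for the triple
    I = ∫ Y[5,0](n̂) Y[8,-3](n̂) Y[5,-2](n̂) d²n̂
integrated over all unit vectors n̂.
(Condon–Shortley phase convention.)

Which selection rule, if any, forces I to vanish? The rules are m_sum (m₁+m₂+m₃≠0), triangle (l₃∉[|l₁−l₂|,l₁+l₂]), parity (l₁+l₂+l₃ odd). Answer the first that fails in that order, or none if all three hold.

m_sum

Σmᵢ = -5  ✗
l₃∈[|l₁−l₂|,l₁+l₂]=[3,13], have l₃=5
Σlᵢ = 18 ⇒ even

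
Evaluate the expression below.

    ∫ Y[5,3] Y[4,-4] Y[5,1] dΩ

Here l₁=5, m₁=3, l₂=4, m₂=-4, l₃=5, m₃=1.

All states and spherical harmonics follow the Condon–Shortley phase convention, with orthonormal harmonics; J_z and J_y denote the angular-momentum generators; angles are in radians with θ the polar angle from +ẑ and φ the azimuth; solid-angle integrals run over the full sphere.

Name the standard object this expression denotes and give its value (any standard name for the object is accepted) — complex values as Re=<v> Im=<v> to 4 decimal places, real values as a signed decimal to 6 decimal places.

This is a Gaunt coefficient — the integral of a triple product of spherical harmonics over the sphere.
Rules hold: Σm=0, L=14 even, 1≤5≤9.
N = 11·9·11 = 1089
Δ = 4!·6!·4!/15! = 1/3153150
Racah Σ t=0..4: t=0:+1/69120 t=1:−1/1728 t=2:+1/576 t=3:−1/1728 t=4:+1/69120 = 7/11520
⇒ 3j(5 4 5; 0 0 0)² = 2/143, sgn -1
Racah Σ t=0..0: t=0:+1/27648 = 1/27648
⇒ 3j(5 4 5; 3 -4 1)² = 10/429, sgn +1
4πI² = N·(3j₀)²·(3jₘ)² = 60/169
I = -1·√(0.35503/4π) = -0.16808437

Gaunt coefficient, -0.168084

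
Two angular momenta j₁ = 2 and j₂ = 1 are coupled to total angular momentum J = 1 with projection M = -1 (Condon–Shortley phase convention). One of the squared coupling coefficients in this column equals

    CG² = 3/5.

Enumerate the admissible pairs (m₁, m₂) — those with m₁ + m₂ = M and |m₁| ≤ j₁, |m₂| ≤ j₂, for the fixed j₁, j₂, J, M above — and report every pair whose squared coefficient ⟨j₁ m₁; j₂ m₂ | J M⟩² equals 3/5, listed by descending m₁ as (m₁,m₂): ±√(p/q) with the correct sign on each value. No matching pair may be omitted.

Admissible pairs with m₁+m₂ = M = -1: (-2,1), (-1,0), (0,-1)
  (m₁,m₂)=(0,-1): CG² = 1/10, CG = +√(1/10)
  (m₁,m₂)=(-1,0): CG² = 3/10, CG = −√(3/10)
  (m₁,m₂)=(-2,1): CG² = 3/5, CG = +√(3/5)   ← matches the target
Pairs with CG² = 3/5: (-2,1): +√(3/5)

(-2,1): +√(3/5)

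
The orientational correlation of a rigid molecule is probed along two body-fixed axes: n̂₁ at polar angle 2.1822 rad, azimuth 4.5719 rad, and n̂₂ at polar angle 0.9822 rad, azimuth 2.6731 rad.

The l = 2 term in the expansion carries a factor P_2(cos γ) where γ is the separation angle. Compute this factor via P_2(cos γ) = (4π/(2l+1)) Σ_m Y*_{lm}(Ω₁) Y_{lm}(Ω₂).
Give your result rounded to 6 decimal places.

Term-by-term m-sum for l=2 (normalisation 4π/5 = 2.513274):
  m=-2: Y*=-0.248842+0.071819i  Y=+0.158246+0.215311i  product -0.054842-0.042213i
  m=-1: Y*=+0.050847+0.359543i  Y=-0.318299-0.161082i  product +0.041731-0.122633i
  m=+0: Y*=-0.003631-0.000000i  Y=-0.023742+0.000000i  product +0.000086+0.000000i
  m=+1: Y*=-0.050847+0.359543i  Y=+0.318299-0.161082i  product +0.041731+0.122633i
  m=+2: Y*=-0.248842-0.071819i  Y=+0.158246-0.215311i  product -0.054842+0.042213i
Σ over m = -0.026134+0.000000i; ×(4π/5) → -0.065683+0.000000i. Real part: -0.065683

-0.065683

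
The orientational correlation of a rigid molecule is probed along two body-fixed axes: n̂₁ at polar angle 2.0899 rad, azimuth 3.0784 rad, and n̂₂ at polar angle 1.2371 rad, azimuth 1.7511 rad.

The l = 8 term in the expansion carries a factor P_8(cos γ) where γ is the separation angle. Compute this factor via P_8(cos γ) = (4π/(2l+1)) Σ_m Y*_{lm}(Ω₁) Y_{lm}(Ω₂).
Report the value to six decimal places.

Expand P_8 via completeness: Σ_{m} conj(Y_{8,m}) at Ω₁ times Y_{8,m} at Ω₂ —
  m=-8: (0.145663, -0.080627) × (0.041907, -0.324668) = (-0.020073, -0.050671)  (running Σ = (-0.020073, -0.050671))
  m=-7: (0.343883, -0.162881) × (0.432480, 0.137901) = (0.171184, -0.023021)  (running Σ = (0.151111, -0.073692))
  m=-6: (0.403293, -0.160686) × (-0.076634, 0.144030) = (-0.007762, 0.070400)  (running Σ = (0.143349, -0.003292))
  m=-5: (0.130890, -0.042790) × (0.218749, 0.173048) = (0.036037, 0.013290)  (running Σ = (0.179386, 0.009998))
  m=-4: (-0.272113, 0.070286) × (-0.210814, 0.185352) = (0.044338, -0.065254)  (running Σ = (0.223723, -0.055255))
  m=-3: (-0.288777, 0.055411) × (0.081953, 0.136437) = (-0.031226, -0.034859)  (running Σ = (0.192497, -0.090114))
  m=-2: (0.142734, -0.018136) × (-0.288560, 0.108815) = (-0.039214, 0.020765)  (running Σ = (0.153283, -0.069349))
  m=-1: (0.324176, -0.020513) × (0.018548, 0.101756) = (0.008100, 0.032606)  (running Σ = (0.161383, -0.036743))
  m=0: (-0.098124, -0.000000) × (-0.312533, 0.000000) = (0.030667, 0.000000)  (running Σ = (0.192050, -0.036743))
  m=1: (-0.324176, -0.020513) × (-0.018548, 0.101756) = (0.008100, -0.032606)  (running Σ = (0.200150, -0.069349))
  m=2: (0.142734, 0.018136) × (-0.288560, -0.108815) = (-0.039214, -0.020765)  (running Σ = (0.160937, -0.090114))
  m=3: (0.288777, 0.055411) × (-0.081953, 0.136437) = (-0.031226, 0.034859)  (running Σ = (0.129710, -0.055255))
  m=4: (-0.272113, -0.070286) × (-0.210814, -0.185352) = (0.044338, 0.065254)  (running Σ = (0.174048, 0.009998))
  m=5: (-0.130890, -0.042790) × (-0.218749, 0.173048) = (0.036037, -0.013290)  (running Σ = (0.210085, -0.003292))
  m=6: (0.403293, 0.160686) × (-0.076634, -0.144030) = (-0.007762, -0.070400)  (running Σ = (0.202322, -0.073692))
  m=7: (-0.343883, -0.162881) × (-0.432480, 0.137901) = (0.171184, 0.023021)  (running Σ = (0.373506, -0.050671))
  m=8: (0.145663, 0.080627) × (0.041907, 0.324668) = (-0.020073, 0.050671)  (running Σ = (0.353434, 0.000000))
Σ over m = (0.353434, 0.000000); ×(4π/17) → (0.261257, 0.000000). Real part: 0.261257

0.261257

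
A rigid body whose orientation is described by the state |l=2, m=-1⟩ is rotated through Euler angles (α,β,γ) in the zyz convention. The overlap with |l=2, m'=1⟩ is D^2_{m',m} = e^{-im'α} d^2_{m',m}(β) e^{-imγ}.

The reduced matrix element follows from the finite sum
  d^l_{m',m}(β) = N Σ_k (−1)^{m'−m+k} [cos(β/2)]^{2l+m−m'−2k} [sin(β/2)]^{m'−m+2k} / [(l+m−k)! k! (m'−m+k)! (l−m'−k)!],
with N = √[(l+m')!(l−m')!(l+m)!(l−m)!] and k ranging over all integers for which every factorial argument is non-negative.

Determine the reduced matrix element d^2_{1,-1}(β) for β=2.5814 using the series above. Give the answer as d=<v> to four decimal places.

d=-0.6412

d^2_{1,-1}(β=2.5814) via the finite sum:
c=cos(2.581400/2)=0.276448, s=sin(2.581400/2)=0.961029; N=√[6·1·1·6]=6.000000
The bounds max(0,m−m')=0 and min(l+m,l−m')=1 give 2 terms
  k=0: (−1)^2·6.0000/(2)·0.2764^2·0.9610^2 = +0.211749
  k=1: (−1)^3·6.0000/(6)·0.2764^0·0.9610^4 = -0.852993
d^2_{1,-1}(2.5814) = +0.211749 -0.852993 = -0.641244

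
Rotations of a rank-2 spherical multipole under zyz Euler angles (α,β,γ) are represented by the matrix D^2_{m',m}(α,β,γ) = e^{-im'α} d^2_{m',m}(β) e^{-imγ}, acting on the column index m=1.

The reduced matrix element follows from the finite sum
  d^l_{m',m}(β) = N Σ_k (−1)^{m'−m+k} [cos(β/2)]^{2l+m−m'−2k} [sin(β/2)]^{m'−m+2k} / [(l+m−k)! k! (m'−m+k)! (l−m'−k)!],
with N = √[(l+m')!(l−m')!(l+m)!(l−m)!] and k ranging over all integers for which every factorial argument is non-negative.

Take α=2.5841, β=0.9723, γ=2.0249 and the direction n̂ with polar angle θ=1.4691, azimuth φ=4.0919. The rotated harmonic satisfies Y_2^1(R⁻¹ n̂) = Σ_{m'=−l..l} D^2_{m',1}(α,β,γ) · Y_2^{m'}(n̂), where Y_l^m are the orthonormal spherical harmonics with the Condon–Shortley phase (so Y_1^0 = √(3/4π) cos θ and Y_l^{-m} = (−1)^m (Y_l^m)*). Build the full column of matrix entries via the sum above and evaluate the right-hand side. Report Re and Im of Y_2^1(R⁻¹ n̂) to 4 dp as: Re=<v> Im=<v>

Re=-0.0769 Im=0.0330

Need the full column D^2_{m',1} for m'=−2..2 at α=2.5841, β=0.9723, γ=2.0249.
cos(β/2)=0.884138, sin(β/2)=0.467225
d^2_{-2,1}: single k=3 term ⇒ +0.180356;  D = -0.180355-0.000308i
d^2_{-1,1}: k∈[2..3] ⇒ +0.511935 -0.047655 = +0.464280;  D = +0.393561+0.246304i
d^2_{0,1}: k∈[1..2] ⇒ +0.790975 -0.220890 = +0.570085;  D = -0.250072-0.512310i
d^2_{1,1}: k∈[0..1] ⇒ +0.611056 -0.511935 = +0.099121;  D = -0.010230+0.098592i
d^2_{2,1}: single k=0 term ⇒ -0.645828;  D = -0.396418+0.509850i
Y_2^{m'}(θ=1.4691,φ=4.0919) and Σ D·Y over m':
  (-0.1804-0.0003i)·(-0.1238-0.3617i)  (+0.3936+0.2463i)·(-0.0454+0.0635i)  (-0.2501-0.5123i)·(-0.3056+0.0000i)  (-0.0102+0.0986i)·(+0.0454+0.0635i)  (-0.3964+0.5098i)·(-0.1238+0.3617i)
Y_2^1(R⁻¹ n̂) = -0.076886+0.032980i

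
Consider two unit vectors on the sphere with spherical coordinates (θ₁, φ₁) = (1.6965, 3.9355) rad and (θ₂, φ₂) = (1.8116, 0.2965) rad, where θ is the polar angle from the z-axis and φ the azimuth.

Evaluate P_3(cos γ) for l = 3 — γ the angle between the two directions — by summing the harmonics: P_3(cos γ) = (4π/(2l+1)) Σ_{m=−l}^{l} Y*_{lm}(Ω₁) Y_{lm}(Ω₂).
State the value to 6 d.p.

-0.137258

Expand P_3 via completeness: Σ_{m} conj(Y_{3,m}) at Ω₁ times Y_{3,m} at Ω₂ —
  [-3]  conj(Y_{3,-3})(Ω₁) = +0.295353-0.280646i ; Y_{3,-3}(Ω₂) = +0.240673-0.296831i ; Δ = -0.012221-0.155214i
  [-2]  conj(Y_{3,-2})(Ω₁) = +0.002146-0.126097i ; Y_{3,-2}(Ω₂) = -0.190619+0.128460i ; Δ = +0.015789+0.024312i
  [-1]  conj(Y_{3,-1})(Ω₁) = +0.207116+0.210671i ; Y_{3,-1}(Ω₂) = -0.214803+0.065624i ; Δ = -0.058314-0.031661i
  [+0]  conj(Y_{3,0})(Ω₁) = +0.136682-0.000000i ; Y_{3,0}(Ω₂) = +0.241681+0.000000i ; Δ = +0.033033+0.000000i
  [+1]  conj(Y_{3,1})(Ω₁) = -0.207116+0.210671i ; Y_{3,1}(Ω₂) = +0.214803+0.065624i ; Δ = -0.058314+0.031661i
  [+2]  conj(Y_{3,2})(Ω₁) = +0.002146+0.126097i ; Y_{3,2}(Ω₂) = -0.190619-0.128460i ; Δ = +0.015789-0.024312i
  [+3]  conj(Y_{3,3})(Ω₁) = -0.295353-0.280646i ; Y_{3,3}(Ω₂) = -0.240673-0.296831i ; Δ = -0.012221+0.155214i
Accumulated sum -0.076459+0.000000i; after 4π/(2l+1) scaling, -0.137258+0.000000i ⇒ P_3 = -0.137258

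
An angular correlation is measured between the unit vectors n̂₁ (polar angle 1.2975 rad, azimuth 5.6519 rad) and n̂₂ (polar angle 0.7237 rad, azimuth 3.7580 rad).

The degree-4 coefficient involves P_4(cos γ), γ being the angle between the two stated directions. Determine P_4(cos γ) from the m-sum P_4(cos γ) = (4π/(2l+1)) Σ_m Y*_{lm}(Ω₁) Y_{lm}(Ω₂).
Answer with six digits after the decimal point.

0.375000

Expand P_4 via completeness: Σ_{m} conj(Y_{4,m}) at Ω₁ times Y_{4,m} at Ω₂ —
  [-4]  conj(Y_{4,-4})(Ω₁) = -0.310385-0.219928i ; Y_{4,-4}(Ω₂) = -0.066367-0.053227i ; Δ = +0.008893+0.031117i
  [-3]  conj(Y_{4,-3})(Ω₁) = -0.095748-0.285997i ; Y_{4,-3}(Ω₂) = +0.074844+0.261829i ; Δ = +0.067716-0.046475i
  [-2]  conj(Y_{4,-2})(Ω₁) = -0.046109+0.144828i ; Y_{4,-2}(Ω₂) = +0.142539-0.405553i ; Δ = +0.052163+0.039343i
  [-1]  conj(Y_{4,-1})(Ω₁) = -0.247148+0.180686i ; Y_{4,-1}(Ω₂) = -0.178286+0.126316i ; Δ = +0.021240-0.063433i
  [+0]  conj(Y_{4,0})(Ω₁) = +0.105813-0.000000i ; Y_{4,0}(Ω₂) = -0.297229+0.000000i ; Δ = -0.031451+0.000000i
  [+1]  conj(Y_{4,1})(Ω₁) = +0.247148+0.180686i ; Y_{4,1}(Ω₂) = +0.178286+0.126316i ; Δ = +0.021240+0.063433i
  [+2]  conj(Y_{4,2})(Ω₁) = -0.046109-0.144828i ; Y_{4,2}(Ω₂) = +0.142539+0.405553i ; Δ = +0.052163-0.039343i
  [+3]  conj(Y_{4,3})(Ω₁) = +0.095748-0.285997i ; Y_{4,3}(Ω₂) = -0.074844+0.261829i ; Δ = +0.067716+0.046475i
  [+4]  conj(Y_{4,4})(Ω₁) = -0.310385+0.219928i ; Y_{4,4}(Ω₂) = -0.066367+0.053227i ; Δ = +0.008893-0.031117i
Total Σ_m = +0.268574+0.000000i. Multiply by 1.396263: +0.375000+0.000000i. P_4(cos γ) = 0.375000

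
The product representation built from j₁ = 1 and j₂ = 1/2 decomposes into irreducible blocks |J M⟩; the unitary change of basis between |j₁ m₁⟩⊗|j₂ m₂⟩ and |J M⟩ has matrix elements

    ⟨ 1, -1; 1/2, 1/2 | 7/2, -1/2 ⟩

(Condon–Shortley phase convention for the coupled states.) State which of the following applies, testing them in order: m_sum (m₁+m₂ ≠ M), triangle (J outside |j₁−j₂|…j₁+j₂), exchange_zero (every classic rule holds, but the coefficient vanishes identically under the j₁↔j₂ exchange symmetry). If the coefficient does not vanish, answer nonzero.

triangle

m-sum: m₁+m₂ = -1+1/2 = -1/2, M = -1/2  ✓
triangle: need |j₁−j₂| ≤ J ≤ j₁+j₂, i.e. J ∈ [1/2, 3/2]; J = 7/2 is outside ✗ ⇒ coefficient is 0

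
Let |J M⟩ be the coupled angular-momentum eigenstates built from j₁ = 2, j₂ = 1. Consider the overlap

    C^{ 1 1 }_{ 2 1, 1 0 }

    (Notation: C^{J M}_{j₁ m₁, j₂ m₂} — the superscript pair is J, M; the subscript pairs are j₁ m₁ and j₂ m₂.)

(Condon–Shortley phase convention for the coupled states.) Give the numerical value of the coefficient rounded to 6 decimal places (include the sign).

j₁+j₂−J=2  J+j₁−j₂=2  J−j₁+j₂=0  j₁+j₂+J+1=5
(j₁±m₁, j₂±m₂, J±M) = (3,1,1,1,2,0)
P² = 6/5
sum k=1..1:
  [1] −1/2 = -1/2
S = -1/2
C² = P²·S² = 3/10 ; C = -0.547723

−√(3/10) = -0.547723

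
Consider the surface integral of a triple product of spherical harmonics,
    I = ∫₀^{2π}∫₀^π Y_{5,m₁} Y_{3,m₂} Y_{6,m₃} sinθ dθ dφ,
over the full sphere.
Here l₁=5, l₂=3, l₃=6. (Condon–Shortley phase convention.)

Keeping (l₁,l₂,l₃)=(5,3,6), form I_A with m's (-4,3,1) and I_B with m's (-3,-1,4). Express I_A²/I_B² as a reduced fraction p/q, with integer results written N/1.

2/5

l's match ⇒ only the (l;m) 3-j factors differ between A and B.
A: triangle coeff Δ(5,3,6) = 1/675675; Σ_t [2,2]: t=2:+1/241920 = 1/241920; (3j)²=4/1001 [(5 3 6; -4 3 1)], sign=-1
B: triangle coeff Δ(5,3,6) = 1/675675; Σ_t [0,2]: t=0:+1/322560 t=1:−1/30240 t=2:+1/69120 = -1/64512; (3j)²=10/1001 [(5 3 6; -3 -1 4)], sign=-1
I_A²/I_B² = (4/1001)/(10/1001) = 2/5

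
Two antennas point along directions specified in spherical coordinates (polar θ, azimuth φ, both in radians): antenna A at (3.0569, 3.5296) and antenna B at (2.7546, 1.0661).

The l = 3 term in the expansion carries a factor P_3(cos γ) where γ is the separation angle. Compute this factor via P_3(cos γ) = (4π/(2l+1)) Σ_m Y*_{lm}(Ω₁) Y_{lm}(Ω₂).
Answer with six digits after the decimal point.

0.462770

Term-by-term m-sum for l=3 (normalisation 4π/7 = 1.795196):
  m=-3: (-0.000100, -0.000232) × (-0.022392, 0.001271) = (0.000003, 0.000005)  (running Σ = (0.000003, 0.000005))
  m=-2: (-0.005201, -0.005104) × (0.071765, 0.114110) = (0.000209, -0.000960)  (running Σ = (0.000212, -0.000955))
  m=-1: (-0.100319, -0.041003) × (0.193908, -0.351018) = (-0.033845, 0.027263)  (running Σ = (-0.033634, 0.026308))
  m=0: (-0.730374, -0.000000) × (-0.445046, 0.000000) = (0.325050, 0.000000)  (running Σ = (0.291416, 0.026308))
  m=1: (0.100319, -0.041003) × (-0.193908, -0.351018) = (-0.033845, -0.027263)  (running Σ = (0.257571, -0.000955))
  m=2: (-0.005201, 0.005104) × (0.071765, -0.114110) = (0.000209, 0.000960)  (running Σ = (0.257780, 0.000005))
  m=3: (0.000100, -0.000232) × (0.022392, 0.001271) = (0.000003, -0.000005)  (running Σ = (0.257783, -0.000000))
Total Σ_m = (0.257783, -0.000000). Multiply by 1.795196: (0.462770, -0.000000). P_3(cos γ) = 0.462770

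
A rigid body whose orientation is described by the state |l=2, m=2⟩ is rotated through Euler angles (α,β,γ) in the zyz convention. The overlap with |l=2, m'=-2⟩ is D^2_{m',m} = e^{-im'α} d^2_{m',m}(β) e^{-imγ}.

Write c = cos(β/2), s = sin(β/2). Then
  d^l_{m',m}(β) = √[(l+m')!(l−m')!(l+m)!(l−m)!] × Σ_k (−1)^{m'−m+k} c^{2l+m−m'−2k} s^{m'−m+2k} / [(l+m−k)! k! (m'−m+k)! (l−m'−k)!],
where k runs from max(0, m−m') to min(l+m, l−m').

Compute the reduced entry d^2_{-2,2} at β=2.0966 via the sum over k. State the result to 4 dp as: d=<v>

d^2_{-2,2}(β=2.0966) via the finite sum:
c=cos(2.096600/2)=0.499045, s=sin(2.096600/2)=0.866576; N=√[1·24·24·1]=24.000000
Admissible k: 4..4 (factorial args all ≥0)
  k=4: (−1)^0·24.0000/(24)·0.4990^0·0.8666^4 = +0.563932
d^2_{-2,2}(2.0966) = +0.563932

d=0.5639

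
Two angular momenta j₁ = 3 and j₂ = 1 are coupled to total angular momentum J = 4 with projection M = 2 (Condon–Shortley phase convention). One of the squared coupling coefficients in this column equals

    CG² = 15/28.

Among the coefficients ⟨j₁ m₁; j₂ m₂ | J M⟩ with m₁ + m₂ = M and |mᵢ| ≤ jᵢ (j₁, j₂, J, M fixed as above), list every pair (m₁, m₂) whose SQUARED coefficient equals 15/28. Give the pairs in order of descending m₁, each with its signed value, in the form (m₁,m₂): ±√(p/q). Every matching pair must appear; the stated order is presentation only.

Admissible pairs with m₁+m₂ = M = 2: (1,1), (2,0), (3,-1)
  (m₁,m₂)=(3,-1): CG² = 1/28, CG = +√(1/28)
  (m₁,m₂)=(2,0): CG² = 3/7, CG = +√(3/7)
  (m₁,m₂)=(1,1): CG² = 15/28, CG = +√(15/28)   ← matches the target
Pairs with CG² = 15/28: (1,1): +√(15/28)

(1,1): +√(15/28)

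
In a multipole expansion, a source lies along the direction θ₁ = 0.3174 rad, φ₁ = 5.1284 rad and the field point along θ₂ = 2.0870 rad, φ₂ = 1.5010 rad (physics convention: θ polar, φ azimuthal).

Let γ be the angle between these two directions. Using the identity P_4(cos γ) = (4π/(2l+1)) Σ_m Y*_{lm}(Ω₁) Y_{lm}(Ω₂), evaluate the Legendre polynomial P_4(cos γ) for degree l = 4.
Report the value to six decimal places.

Summing Y*_{l m}(θ₁,φ₁)·Y_{l m}(θ₂,φ₂) over m ∈ [−4, 4]; prefactor 4π/(2·4+1) = 1.396263:
  [-4]  conj(Y_{4,-4})(Ω₁) = -0.00039 + 0.00418j ; Y_{4,-4}(Ω₂) = 0.24337 + 0.06977j ; Δ = -0.00039 + 0.00099j
  [-3]  conj(Y_{4,-3})(Ω₁) = -0.03428 + 0.01147j ; Y_{4,-3}(Ω₂) = 0.08448 - 0.39753j ; Δ = 0.00166 + 0.01460j
  [-2]  conj(Y_{4,-2})(Ω₁) = -0.11669 - 0.12811j ; Y_{4,-2}(Ω₂) = -0.17674 - 0.02483j ; Δ = 0.01744 + 0.02554j
  [-1]  conj(Y_{4,-1})(Ω₁) = 0.18810 - 0.42575j ; Y_{4,-1}(Ω₂) = 0.01834 - 0.26228j ; Δ = -0.10822 - 0.05714j
  [+0]  conj(Y_{4,0})(Ω₁) = 0.46925 + 0.00000j ; Y_{4,0}(Ω₂) = -0.23605 + 0.00000j ; Δ = -0.11077 + 0.00000j
  [+1]  conj(Y_{4,1})(Ω₁) = -0.18810 - 0.42575j ; Y_{4,1}(Ω₂) = -0.01834 - 0.26228j ; Δ = -0.10822 + 0.05714j
  [+2]  conj(Y_{4,2})(Ω₁) = -0.11669 + 0.12811j ; Y_{4,2}(Ω₂) = -0.17674 + 0.02483j ; Δ = 0.01744 - 0.02554j
  [+3]  conj(Y_{4,3})(Ω₁) = 0.03428 + 0.01147j ; Y_{4,3}(Ω₂) = -0.08448 - 0.39753j ; Δ = 0.00166 - 0.01460j
  [+4]  conj(Y_{4,4})(Ω₁) = -0.00039 - 0.00418j ; Y_{4,4}(Ω₂) = 0.24337 - 0.06977j ; Δ = -0.00039 - 0.00099j
Accumulated sum -0.28976 - 0.00000j; after 4π/(2l+1) scaling, -0.40459 - 0.00000j ⇒ P_4 = -0.404586

-0.404586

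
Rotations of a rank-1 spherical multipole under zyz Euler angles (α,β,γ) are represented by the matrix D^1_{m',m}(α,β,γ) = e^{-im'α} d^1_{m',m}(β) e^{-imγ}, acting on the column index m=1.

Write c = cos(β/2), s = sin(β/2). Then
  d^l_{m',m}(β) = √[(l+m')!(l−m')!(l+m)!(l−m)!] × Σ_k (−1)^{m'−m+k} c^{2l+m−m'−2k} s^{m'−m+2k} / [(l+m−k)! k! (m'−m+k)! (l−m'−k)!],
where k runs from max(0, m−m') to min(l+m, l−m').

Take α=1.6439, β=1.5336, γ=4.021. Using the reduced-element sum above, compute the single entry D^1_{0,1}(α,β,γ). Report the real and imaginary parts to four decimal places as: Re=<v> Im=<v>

D^1_{0,1}(1.6439,1.5336,4.0210) = e^{-i·0·1.6439}·d^1_{0,1}(1.5336)·e^{-i·1·4.0210}. Compute d first:
Half-angle: c=0.720135, s=0.693834. N=√(1·1·2·1)=1.414214
k: max(0,(1)−(0))=1 … min(1+(1),1−(0))=1
  k=1: (−1)^0·1.4142/(1)·0.7201^1·0.6938^1 = +0.706618
d^1_{0,1}(1.5336) = +0.706618
D = (+1.000000+0.000000i)·(+0.706618)·(-0.637608+0.770361i) = -0.450545+0.544351i

Re=-0.4505 Im=0.5444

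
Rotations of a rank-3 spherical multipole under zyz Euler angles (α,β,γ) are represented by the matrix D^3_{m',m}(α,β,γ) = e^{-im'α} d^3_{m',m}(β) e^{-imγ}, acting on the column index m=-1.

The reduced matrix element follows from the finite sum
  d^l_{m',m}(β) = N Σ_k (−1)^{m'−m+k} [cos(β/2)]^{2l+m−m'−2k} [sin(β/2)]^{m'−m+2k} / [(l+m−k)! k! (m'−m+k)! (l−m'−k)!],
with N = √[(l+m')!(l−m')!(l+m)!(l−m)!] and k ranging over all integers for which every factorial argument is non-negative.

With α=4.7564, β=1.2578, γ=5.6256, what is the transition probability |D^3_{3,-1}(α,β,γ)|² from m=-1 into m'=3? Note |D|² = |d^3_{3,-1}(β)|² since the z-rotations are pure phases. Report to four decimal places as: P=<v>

D^3_{3,-1}(4.7564,1.2578,5.6256) = e^{-i·3·4.7564}·d^3_{3,-1}(1.2578)·e^{-i·-1·5.6256}. Compute d first:
Half-angle: c=0.808675, s=0.588256. N=√(720·1·2·24)=185.903201
The bounds max(0,m−m')=0 and min(l+m,l−m')=0 give 1 term
  k=0: (−1)^4·185.9032/(48)·0.8087^2·0.5883^4 = +0.303290
d^3_{3,-1}(1.2578) = +0.303290
|D^3_{3,-1}|² = |d^3_{3,-1}(β)|² = (+0.303290)² = 0.091985 (the z-rotation phases have unit modulus)

P=0.0920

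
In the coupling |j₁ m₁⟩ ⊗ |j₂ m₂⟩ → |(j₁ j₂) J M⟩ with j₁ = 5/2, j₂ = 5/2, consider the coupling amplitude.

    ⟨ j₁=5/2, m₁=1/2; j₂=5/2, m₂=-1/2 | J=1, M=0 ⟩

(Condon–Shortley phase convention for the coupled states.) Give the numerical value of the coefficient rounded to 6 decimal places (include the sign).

+0.119523  (= +√(1/70))

j₁+j₂−J=4  J+j₁−j₂=1  J−j₁+j₂=1  j₁+j₂+J+1=7
(j₁±m₁, j₂±m₂, J±M) = (3,2,2,3,1,1)
P² = 72/35
sum k=1..2:
  [1] −1/6 = -1/6
  [2] +1/4 = 1/4
S = 1/12
C² = P²·S² = 1/70 ; C = +0.119523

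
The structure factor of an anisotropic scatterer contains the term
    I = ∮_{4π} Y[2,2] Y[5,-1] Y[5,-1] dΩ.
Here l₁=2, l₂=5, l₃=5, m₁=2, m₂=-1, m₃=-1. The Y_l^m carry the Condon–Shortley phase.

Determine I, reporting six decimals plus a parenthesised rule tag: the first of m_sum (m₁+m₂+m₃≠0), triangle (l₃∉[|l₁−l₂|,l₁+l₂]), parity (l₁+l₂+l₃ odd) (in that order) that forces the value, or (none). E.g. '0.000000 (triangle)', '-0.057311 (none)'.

Checks pass: Σm=0; 12 even; l₃=5∈[3,7].
(2·2+1)(2·5+1)(2·5+1) = 605
Δ: 2! 2! 8! / 13! → 1/38610
sum: t=0:+1/2880 t=1:−1/576 t=2:+1/2880 = -1/960
3j²(2 5 5; 0 0 0) = Δ·Π!·Σ² = 10/429  (sign +1)
sum: t=0:+1/2304 = 1/2304
3j²(2 5 5; 2 -1 -1) = Δ·Π!·Σ² = 5/143  (sign +1)
combine: 4πI² = 605·10/429·5/143 = 250/507
take √, sign +1: I = 0.19808933
No selection rule forces the value: the integral is nonzero (none).

0.198089 (none)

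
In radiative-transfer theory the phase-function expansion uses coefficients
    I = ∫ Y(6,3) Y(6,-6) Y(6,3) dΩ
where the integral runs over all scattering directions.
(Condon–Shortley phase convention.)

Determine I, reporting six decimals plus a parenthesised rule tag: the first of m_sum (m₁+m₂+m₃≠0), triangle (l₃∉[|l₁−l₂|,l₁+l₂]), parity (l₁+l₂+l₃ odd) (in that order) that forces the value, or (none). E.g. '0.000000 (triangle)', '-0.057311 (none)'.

m-sum 0 ✓  L=18 even ✓  0≤6≤12 ✓
Π(2lᵢ+1) = 13×13×13 = 2197
triangle coeff Δ(6,6,6) = 1/325909584
Σ_t [0,6]: t=0:+1/373248000 t=1:−1/1728000 t=2:+1/110592 t=3:−1/46656 t=4:+1/110592 t=5:−1/1728000 t=6:+1/373248000 = -7/1555200
(3j)²=400/46189 [(6 6 6; 0 0 0)], sign=-1
Σ_t [0,0]: t=0:+1/18662400 = 1/18662400
(3j)²=84/4199 [(6 6 6; 3 -6 3)], sign=-1
⇒ 4πI² = 436800/1147619
I = (+1)√(436800/1147619/(4π)) = 0.17403537
No selection rule forces the value: the integral is nonzero (none).

0.174035 (none)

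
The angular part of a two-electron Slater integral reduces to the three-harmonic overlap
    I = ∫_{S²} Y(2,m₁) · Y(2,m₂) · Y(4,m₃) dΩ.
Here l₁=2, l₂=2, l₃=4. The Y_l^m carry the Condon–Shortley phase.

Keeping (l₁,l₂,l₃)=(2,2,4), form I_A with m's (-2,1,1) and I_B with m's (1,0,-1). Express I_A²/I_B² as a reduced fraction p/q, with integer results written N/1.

1/6

Same 2,2,4: normalisation and zero-m 3j drop out of the ratio.
A: Δ: 0! 4! 4! / 9! → 1/630; sum: t=0:+1/144 = 1/144; 3j²(2 2 4; -2 1 1) = Δ·Π!·Σ² = 1/126  (sign -1)
B: Δ: 0! 4! 4! / 9! → 1/630; sum: t=0:+1/24 = 1/24; 3j²(2 2 4; 1 0 -1) = Δ·Π!·Σ² = 1/21  (sign -1)
I_A²/I_B² = (1/126)/(1/21) = 1/6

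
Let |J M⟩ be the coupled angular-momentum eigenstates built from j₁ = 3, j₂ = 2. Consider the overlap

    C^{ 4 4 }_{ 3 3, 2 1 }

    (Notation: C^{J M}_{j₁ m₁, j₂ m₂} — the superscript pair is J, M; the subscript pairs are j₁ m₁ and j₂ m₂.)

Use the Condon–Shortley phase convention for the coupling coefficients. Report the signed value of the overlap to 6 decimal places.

triangle: 1!·5!·3!/10! = 720/3628800
(j±m)!: 6!·0!·3!·1!·8!·0! = 174182400
prefactor² = (2J+1)·Δ·N² = 311040
  k=0: +1/(0!·1!·0!·3!·5!·0!) = 1/720
Σ = 1/720  ⇒  CG² = 311040·(1/720)² = 3/5
CG = +√(3/5) = +0.774597

+√(3/5) = +0.774597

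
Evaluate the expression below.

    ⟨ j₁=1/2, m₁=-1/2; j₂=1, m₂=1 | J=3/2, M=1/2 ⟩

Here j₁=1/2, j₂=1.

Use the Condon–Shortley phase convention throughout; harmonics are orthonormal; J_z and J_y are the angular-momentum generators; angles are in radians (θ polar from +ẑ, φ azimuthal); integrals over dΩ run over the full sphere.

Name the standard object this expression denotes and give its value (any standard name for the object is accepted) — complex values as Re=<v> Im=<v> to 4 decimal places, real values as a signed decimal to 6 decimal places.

This is a Clebsch–Gordan (vector-coupling) coefficient.
j₁+j₂−J=0  J+j₁−j₂=1  J−j₁+j₂=2  j₁+j₂+J+1=4
(j₁±m₁, j₂±m₂, J±M) = (0,1,2,0,2,1)
P² = 4/3
sum k=0..0:
  [0] +1/2 = 1/2
S = 1/2
C² = P²·S² = 1/3 ; C = +0.577350

Clebsch–Gordan coefficient, +√(1/3) ≈ +0.577350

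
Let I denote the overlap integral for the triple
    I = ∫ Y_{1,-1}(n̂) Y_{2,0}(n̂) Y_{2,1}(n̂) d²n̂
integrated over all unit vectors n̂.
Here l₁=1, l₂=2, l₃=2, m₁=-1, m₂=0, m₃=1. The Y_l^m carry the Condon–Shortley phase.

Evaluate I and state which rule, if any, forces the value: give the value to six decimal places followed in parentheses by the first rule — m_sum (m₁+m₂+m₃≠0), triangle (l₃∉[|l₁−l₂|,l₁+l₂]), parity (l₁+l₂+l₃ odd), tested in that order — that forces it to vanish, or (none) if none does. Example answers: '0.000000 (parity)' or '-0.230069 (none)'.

0.000000 (parity)

L=5 odd ⇒ parity kills the (l;000) factor ⇒ I = 0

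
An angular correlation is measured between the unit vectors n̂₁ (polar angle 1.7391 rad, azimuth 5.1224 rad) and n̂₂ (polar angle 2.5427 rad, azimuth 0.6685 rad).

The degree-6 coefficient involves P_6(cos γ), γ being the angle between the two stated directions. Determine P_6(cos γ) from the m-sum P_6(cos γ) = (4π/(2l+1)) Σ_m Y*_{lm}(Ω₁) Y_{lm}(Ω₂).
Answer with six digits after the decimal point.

-0.312410

Summing Y*_{l m}(θ₁,φ₁)·Y_{l m}(θ₂,φ₂) over m ∈ [−6, 6]; prefactor 4π/(2·6+1) = 0.966644:
  m=-6: (0.344465, -0.279427) × (-0.010004, 0.011844) = (-0.000137, 0.006875)  (running Σ = (-0.000137, 0.006875))
  m=-5: (-0.231655, -0.120384) × (0.077108, -0.015703) = (-0.019753, -0.005645)  (running Σ = (-0.019889, 0.001231))
  m=-4: (0.016123, -0.232452) × (-0.209202, -0.105635) = (-0.027928, 0.046926)  (running Σ = (-0.047817, 0.048157))
  m=-3: (-0.265212, 0.094043) × (0.182838, 0.393771) = (-0.085522, -0.087238)  (running Σ = (-0.133339, -0.039081))
  m=-2: (-0.112493, -0.120566) × (0.097804, -0.410679) = (-0.060516, 0.034407)  (running Σ = (-0.193856, -0.004674))
  m=-1: (-0.113476, 0.261077) × (0.016219, -0.012810) = (0.001504, 0.005688)  (running Σ = (-0.192352, 0.001014))
  m=0: (-0.145996, -0.000000) × (-0.421335, 0.000000) = (0.061513, 0.000000)  (running Σ = (-0.130838, 0.001014))
  m=1: (0.113476, 0.261077) × (-0.016219, -0.012810) = (0.001504, -0.005688)  (running Σ = (-0.129335, -0.004674))
  m=2: (-0.112493, 0.120566) × (0.097804, 0.410679) = (-0.060516, -0.034407)  (running Σ = (-0.189851, -0.039081))
  m=3: (0.265212, 0.094043) × (-0.182838, 0.393771) = (-0.085522, 0.087238)  (running Σ = (-0.275373, 0.048157))
  m=4: (0.016123, 0.232452) × (-0.209202, 0.105635) = (-0.027928, -0.046926)  (running Σ = (-0.303301, 0.001231))
  m=5: (0.231655, -0.120384) × (-0.077108, -0.015703) = (-0.019753, 0.005645)  (running Σ = (-0.323054, 0.006875))
  m=6: (0.344465, 0.279427) × (-0.010004, -0.011844) = (-0.000137, -0.006875)  (running Σ = (-0.323190, -0.000000))
Total Σ_m = (-0.323190, -0.000000). Multiply by 0.966644: (-0.312410, -0.000000). P_6(cos γ) = -0.312410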